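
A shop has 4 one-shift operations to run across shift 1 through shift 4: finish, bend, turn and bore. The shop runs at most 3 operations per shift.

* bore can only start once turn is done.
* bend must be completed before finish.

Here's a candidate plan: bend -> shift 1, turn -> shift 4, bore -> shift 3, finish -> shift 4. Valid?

No — it violates: bore can only start once turn is done

bend must be completed before finish — holds.
The shop runs at most 3 operations per shift — holds.
bore can only start once turn is done — violated.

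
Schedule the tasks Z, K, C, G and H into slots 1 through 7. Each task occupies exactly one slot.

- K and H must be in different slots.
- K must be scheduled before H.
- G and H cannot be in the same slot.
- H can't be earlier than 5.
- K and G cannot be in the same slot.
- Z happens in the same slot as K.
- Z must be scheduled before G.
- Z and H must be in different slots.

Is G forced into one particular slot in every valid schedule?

G can be 2 (e.g. Z in 1; H in 5; G in 2; C in 1; K in 1) or 3 (e.g. Z=1; G=3; C=1; H=5; K=1).

No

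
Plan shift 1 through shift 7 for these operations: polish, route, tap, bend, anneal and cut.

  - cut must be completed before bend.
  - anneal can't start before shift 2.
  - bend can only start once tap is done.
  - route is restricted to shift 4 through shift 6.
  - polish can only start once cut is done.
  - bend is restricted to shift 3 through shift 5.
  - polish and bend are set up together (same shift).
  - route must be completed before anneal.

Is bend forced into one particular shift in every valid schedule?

bend can be shift 3 (e.g. anneal -> shift 5, tap -> shift 1, polish -> shift 3, cut -> shift 1, route -> shift 4, bend -> shift 3) or shift 4 (e.g. anneal in shift 5; route in shift 4; polish in shift 4; tap in shift 1; cut in shift 1; bend in shift 4).

No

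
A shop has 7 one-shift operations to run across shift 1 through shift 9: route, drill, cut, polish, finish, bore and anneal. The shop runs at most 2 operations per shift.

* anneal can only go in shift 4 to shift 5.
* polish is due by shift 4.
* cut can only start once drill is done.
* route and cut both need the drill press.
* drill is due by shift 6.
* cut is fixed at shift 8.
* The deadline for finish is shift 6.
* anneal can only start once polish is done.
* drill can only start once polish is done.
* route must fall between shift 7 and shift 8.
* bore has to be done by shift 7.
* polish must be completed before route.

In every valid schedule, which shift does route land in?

shift 7

route's window is shift 7–shift 8.
cut is fixed at shift 8, and route can't share a shift with cut.
So route must be shift 7.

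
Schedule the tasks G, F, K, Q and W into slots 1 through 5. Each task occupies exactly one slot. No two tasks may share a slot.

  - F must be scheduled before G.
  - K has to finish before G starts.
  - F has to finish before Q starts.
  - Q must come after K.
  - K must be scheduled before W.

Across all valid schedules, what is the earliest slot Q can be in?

3

Precedence pushes Q to at least 2.
Q at 3 is achievable: K -> 1; W -> 5; Q -> 3; G -> 4; F -> 2.
Nothing earlier works — the capacity limit rule out every slot before 3.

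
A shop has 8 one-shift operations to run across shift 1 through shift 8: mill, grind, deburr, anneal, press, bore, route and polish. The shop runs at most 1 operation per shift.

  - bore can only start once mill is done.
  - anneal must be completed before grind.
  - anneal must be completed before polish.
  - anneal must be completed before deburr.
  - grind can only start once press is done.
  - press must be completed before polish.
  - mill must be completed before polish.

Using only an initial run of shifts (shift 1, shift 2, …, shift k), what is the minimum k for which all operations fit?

The precedence chain requires at least 2 distinct shifts.
With at most 1 per shift and 8 operations, at least 8 shifts are needed.
8 works (last occupied shift: shift 8): for example mill -> shift 2, grind -> shift 5, bore -> shift 7, anneal -> shift 1, deburr -> shift 6, press -> shift 3, route -> shift 8, polish -> shift 4.

8 shifts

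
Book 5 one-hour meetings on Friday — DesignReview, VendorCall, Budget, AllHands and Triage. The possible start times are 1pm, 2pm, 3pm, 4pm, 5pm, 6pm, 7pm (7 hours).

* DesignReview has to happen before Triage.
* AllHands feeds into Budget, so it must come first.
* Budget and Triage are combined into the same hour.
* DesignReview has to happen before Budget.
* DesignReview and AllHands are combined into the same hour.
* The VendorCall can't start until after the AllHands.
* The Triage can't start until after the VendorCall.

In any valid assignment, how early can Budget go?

3pm

Budget must be in the same hour as Triage, which can't be before 3pm, so Budget is at least 3pm.
Budget at 3pm is achievable: DesignReview=1pm, AllHands=1pm, Budget=3pm, VendorCall=2pm, Triage=3pm.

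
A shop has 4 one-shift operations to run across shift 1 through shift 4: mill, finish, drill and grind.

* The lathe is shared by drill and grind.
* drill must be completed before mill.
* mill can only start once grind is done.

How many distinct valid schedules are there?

Splitting on mill: it can be shift 3 (8), shift 4 (24). Listing each branch's schedules as (finish, drill, grind) by shift number:
mill=shift 3: (1,1,2) (1,2,1) (2,1,2) (2,2,1) (3,1,2) (3,2,1) (4,1,2) (4,2,1) — 8.
mill=shift 4: (1,1,2) (1,1,3) (1,2,1) (1,2,3) (1,3,1) (1,3,2) (2,1,2) (2,1,3) (2,2,1) (2,2,3) (2,3,1) (2,3,2) (3,1,2) (3,1,3) (3,2,1) (3,2,3) (3,3,1) (3,3,2) (4,1,2) (4,1,3) (4,2,1) (4,2,3) (4,3,1) (4,3,2) — 24.
Summing: 8 + 24 = 32.

32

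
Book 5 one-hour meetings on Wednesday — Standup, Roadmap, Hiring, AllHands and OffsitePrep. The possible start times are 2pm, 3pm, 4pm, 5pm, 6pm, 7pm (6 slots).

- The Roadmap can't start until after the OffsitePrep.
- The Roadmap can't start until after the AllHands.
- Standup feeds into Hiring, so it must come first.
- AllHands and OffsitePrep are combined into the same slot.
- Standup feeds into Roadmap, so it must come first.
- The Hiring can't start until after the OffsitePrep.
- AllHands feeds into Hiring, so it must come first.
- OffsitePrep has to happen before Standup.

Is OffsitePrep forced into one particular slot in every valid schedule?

No

OffsitePrep can be 2pm (e.g. Hiring=4pm; AllHands=2pm; Standup=3pm; OffsitePrep=2pm; Roadmap=4pm) or 3pm (e.g. Hiring=5pm; Standup=4pm; AllHands=3pm; Roadmap=5pm; OffsitePrep=3pm).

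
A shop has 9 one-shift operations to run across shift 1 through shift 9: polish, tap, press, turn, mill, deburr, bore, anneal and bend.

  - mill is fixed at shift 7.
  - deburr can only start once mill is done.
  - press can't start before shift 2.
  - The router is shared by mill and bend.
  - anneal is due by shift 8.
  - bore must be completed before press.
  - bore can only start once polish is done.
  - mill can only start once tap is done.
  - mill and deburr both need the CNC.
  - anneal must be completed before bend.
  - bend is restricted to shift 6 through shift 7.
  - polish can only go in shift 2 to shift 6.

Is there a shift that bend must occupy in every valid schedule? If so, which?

shift 6

bend's window is shift 6–shift 7.
mill is fixed at shift 7, and bend can't share a shift with mill.
So bend must be shift 6.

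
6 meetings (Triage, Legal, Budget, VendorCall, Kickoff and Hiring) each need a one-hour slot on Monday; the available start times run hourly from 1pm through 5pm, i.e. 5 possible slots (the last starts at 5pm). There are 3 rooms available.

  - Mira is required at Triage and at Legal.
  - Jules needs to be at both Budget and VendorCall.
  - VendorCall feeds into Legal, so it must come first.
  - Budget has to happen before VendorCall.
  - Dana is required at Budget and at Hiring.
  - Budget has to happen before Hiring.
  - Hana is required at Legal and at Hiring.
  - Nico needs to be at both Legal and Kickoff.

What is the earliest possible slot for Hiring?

Precedence pushes Hiring to at least 2pm.
Hiring at 2pm is achievable: Budget in 1pm; Legal in 3pm; Hiring in 2pm; Kickoff in 1pm; VendorCall in 2pm; Triage in 1pm.

2pm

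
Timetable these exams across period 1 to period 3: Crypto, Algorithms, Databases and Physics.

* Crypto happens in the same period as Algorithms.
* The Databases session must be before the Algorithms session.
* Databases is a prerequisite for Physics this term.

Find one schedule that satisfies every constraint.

Physics=period 2, Databases=period 1, Algorithms=period 2, Crypto=period 2

Checking: Databases(period 1) before Algorithms(period 2); Databases(period 1) before Physics(period 2); Crypto = Algorithms = period 2.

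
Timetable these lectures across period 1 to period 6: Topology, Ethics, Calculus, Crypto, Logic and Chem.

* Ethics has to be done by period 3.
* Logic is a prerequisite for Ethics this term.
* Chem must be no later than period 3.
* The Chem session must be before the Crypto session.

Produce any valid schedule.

Calculus in period 1; Crypto in period 2; Chem in period 1; Ethics in period 2; Topology in period 1; Logic in period 1

Checking: Logic(period 1) before Ethics(period 2); Chem(period 1) before Crypto(period 2); Ethics=period 2 in [period 1,period 3]; Chem=period 1 in [period 1,period 3].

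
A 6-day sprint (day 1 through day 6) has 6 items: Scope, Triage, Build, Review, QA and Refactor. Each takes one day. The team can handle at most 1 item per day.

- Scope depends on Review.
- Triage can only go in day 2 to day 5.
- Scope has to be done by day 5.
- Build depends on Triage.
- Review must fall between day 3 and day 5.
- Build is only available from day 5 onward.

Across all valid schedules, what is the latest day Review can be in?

day 4

Review is available from day 3; Review's own window allows nothing later than day 5; downstream work caps Review at day 4.
Review at day 4 is achievable: Refactor in day 3; Scope in day 5; Build in day 6; QA in day 1; Triage in day 2; Review in day 4.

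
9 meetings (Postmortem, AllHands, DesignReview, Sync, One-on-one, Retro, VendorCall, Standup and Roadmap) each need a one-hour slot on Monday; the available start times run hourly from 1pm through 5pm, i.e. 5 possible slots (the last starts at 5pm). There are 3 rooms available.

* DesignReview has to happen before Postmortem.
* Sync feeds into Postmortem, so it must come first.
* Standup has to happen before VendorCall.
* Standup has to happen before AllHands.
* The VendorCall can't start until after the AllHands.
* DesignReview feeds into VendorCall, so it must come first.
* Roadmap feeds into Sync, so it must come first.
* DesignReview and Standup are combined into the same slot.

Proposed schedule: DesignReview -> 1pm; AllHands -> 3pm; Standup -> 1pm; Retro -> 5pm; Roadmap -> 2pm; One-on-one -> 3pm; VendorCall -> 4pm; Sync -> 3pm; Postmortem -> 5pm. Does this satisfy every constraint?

There are 3 rooms available — holds.
Standup has to happen before VendorCall — holds.
DesignReview and Standup are combined into the same slot — holds.
Standup has to happen before AllHands — holds.
DesignReview feeds into VendorCall, so it must come first — holds.
Sync feeds into Postmortem, so it must come first — holds.
The VendorCall can't start until after the AllHands — holds.
DesignReview has to happen before Postmortem — holds.
Roadmap feeds into Sync, so it must come first — holds.

Yes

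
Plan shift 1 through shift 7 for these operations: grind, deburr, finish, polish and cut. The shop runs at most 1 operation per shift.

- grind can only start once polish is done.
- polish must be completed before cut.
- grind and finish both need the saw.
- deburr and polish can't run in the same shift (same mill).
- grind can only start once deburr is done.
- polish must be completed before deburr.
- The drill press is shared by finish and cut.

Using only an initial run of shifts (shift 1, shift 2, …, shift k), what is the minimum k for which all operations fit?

The precedence chain requires at least 3 distinct shifts.
With at most 1 per shift and 5 operations, at least 5 shifts are needed.
5 works (last occupied shift: shift 5): for example deburr -> shift 2; cut -> shift 4; grind -> shift 3; finish -> shift 5; polish -> shift 1.

5 shifts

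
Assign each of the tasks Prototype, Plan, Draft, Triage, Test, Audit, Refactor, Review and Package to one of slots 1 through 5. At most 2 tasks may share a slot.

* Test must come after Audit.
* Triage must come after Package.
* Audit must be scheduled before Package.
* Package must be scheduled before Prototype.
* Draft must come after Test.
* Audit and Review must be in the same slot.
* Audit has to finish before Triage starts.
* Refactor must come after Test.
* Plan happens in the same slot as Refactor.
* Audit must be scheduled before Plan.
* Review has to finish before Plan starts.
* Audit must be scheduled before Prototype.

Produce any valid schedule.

Draft -> 5, Triage -> 3, Plan -> 4, Test -> 2, Prototype -> 3, Review -> 1, Refactor -> 4, Audit -> 1, Package -> 2

Checking: Package(2) before Prototype(3); Test(2) before Refactor(4); Audit(1) before Plan(4); Test(2) before Draft(5); Review(1) before Plan(4); Package(2) before Triage(3); Audit(1) before Prototype(3); Audit(1) before Package(2); Audit(1) before Triage(3); Audit(1) before Test(2); Audit = Review = 1; Plan = Refactor = 4; max 2 per slot (cap 2).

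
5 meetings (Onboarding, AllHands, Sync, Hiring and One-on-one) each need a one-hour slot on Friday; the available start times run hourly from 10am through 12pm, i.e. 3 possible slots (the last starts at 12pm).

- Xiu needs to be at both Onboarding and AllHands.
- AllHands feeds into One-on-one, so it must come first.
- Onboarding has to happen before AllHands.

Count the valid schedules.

Splitting on Sync: it can be 10am (3), 11am (3), 12pm (3). Listing each branch's schedules as (Onboarding, AllHands, Hiring, One-on-one):
Sync=10am: (10am,11am,10am,12pm) (10am,11am,11am,12pm) (10am,11am,12pm,12pm) — 3.
Sync=11am: (10am,11am,10am,12pm) (10am,11am,11am,12pm) (10am,11am,12pm,12pm) — 3.
Sync=12pm: (10am,11am,10am,12pm) (10am,11am,11am,12pm) (10am,11am,12pm,12pm) — 3.
Summing: 3 + 3 + 3 = 9.

9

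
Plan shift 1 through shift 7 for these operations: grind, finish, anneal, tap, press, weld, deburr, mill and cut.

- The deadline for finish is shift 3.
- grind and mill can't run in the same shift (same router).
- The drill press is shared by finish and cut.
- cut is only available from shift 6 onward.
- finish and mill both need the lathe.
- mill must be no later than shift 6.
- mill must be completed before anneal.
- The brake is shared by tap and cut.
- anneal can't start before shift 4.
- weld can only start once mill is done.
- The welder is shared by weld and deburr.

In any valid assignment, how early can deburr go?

shift 1

deburr at shift 1 is achievable: mill=shift 2, cut=shift 6, deburr=shift 1, press=shift 1, finish=shift 1, anneal=shift 4, tap=shift 1, weld=shift 3, grind=shift 1.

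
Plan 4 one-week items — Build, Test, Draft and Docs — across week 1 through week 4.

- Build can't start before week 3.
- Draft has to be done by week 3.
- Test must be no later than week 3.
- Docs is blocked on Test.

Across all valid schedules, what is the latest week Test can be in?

week 3

Test's own window allows nothing later than week 3.
Test at week 3 is achievable: Build=week 3, Docs=week 4, Test=week 3, Draft=week 1.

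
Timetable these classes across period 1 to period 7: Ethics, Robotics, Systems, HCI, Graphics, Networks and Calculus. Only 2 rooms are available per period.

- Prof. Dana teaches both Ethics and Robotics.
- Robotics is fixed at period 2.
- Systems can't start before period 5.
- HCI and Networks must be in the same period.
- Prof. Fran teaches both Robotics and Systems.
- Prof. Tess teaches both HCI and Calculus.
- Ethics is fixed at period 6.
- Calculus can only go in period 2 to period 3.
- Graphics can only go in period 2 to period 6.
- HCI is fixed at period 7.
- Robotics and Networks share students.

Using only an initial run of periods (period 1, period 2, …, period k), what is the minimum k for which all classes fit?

7

With at most 2 per period and 7 classes, at least 4 periods are needed.
HCI can't be placed before period 7, so the schedule must run through at least period 7.
7 works (last occupied period: period 7): for example Robotics in period 2, Calculus in period 2, HCI in period 7, Networks in period 7, Ethics in period 6, Systems in period 5, Graphics in period 3.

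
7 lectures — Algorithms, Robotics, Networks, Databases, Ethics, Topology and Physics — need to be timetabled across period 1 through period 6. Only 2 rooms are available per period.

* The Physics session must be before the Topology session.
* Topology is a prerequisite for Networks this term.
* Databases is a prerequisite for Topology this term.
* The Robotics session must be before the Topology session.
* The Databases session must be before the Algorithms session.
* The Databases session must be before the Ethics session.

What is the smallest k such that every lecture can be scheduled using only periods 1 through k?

The precedence chain requires at least 3 distinct periods.
With at most 2 per period and 7 lectures, at least 4 periods are needed.
4 works (last occupied period: period 4): for example Algorithms=period 2, Ethics=period 3, Robotics=period 1, Topology=period 3, Databases=period 1, Physics=period 2, Networks=period 4.

4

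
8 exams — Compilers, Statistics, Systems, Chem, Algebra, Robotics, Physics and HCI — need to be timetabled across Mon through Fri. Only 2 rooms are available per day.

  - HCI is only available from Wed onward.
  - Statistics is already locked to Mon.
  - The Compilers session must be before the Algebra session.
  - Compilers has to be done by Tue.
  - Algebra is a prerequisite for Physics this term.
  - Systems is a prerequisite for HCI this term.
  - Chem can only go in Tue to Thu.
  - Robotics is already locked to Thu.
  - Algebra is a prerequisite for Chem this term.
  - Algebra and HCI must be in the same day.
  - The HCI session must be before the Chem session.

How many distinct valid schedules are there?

Enumerating: Chem=Thu; Systems=Tue; Physics=Fri; Algebra=Wed; Statistics=Mon; Robotics=Thu; Compilers=Mon; HCI=Wed | Statistics=Mon, HCI=Wed, Chem=Thu, Algebra=Wed, Compilers=Tue, Physics=Fri, Robotics=Thu, Systems=Mon | Chem -> Thu; Robotics -> Thu; Physics -> Fri; Algebra -> Wed; Systems -> Tue; HCI -> Wed; Compilers -> Tue; Statistics -> Mon.

3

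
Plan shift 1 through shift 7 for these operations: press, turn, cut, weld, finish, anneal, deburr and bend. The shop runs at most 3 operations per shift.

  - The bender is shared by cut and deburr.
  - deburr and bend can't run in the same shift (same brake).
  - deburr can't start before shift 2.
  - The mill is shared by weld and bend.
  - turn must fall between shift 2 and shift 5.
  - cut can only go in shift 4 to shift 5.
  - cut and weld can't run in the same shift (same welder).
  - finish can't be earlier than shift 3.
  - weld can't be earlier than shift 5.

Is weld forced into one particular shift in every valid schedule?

No

weld can be shift 5 (e.g. cut in shift 4; anneal in shift 1; weld in shift 5; bend in shift 1; turn in shift 2; deburr in shift 2; press in shift 1; finish in shift 3) or shift 6 (e.g. turn=shift 2, finish=shift 3, cut=shift 4, weld=shift 6, bend=shift 1, deburr=shift 2, press=shift 1, anneal=shift 1).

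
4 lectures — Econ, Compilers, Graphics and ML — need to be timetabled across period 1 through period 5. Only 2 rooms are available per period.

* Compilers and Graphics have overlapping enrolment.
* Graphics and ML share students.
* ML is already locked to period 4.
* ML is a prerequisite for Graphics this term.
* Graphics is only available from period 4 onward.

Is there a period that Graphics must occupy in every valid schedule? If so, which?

period 5

Graphics's window is period 4–period 5.
ML is fixed at period 4, and Graphics can't share a period with ML.
So Graphics must be period 5.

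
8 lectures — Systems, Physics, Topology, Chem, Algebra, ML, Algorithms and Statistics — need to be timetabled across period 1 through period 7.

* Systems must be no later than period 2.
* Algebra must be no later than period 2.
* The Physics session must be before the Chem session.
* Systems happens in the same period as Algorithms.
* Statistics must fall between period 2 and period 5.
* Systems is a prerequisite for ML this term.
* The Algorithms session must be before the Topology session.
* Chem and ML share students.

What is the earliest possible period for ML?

Precedence pushes ML to at least period 2.
ML at period 2 is achievable: Statistics -> period 2, Physics -> period 1, Chem -> period 3, Systems -> period 1, Topology -> period 2, ML -> period 2, Algorithms -> period 1, Algebra -> period 1.

period 2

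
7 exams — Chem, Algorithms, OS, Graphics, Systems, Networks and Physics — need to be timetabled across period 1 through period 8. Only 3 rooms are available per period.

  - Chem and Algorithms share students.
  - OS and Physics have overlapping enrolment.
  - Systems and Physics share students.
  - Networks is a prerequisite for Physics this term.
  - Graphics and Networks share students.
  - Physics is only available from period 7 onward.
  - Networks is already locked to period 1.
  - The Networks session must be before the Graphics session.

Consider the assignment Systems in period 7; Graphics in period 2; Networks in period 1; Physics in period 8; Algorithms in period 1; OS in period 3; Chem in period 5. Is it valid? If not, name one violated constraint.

Systems and Physics share students — holds.
Graphics and Networks share students — holds.
Networks is already locked to period 1 — holds.
Chem and Algorithms share students — holds.
Networks is a prerequisite for Physics this term — holds.
Physics is only available from period 7 onward — holds.
Only 3 rooms are available per period — holds.
OS and Physics have overlapping enrolment — holds.
The Networks session must be before the Graphics session — holds.

Yes, all constraints hold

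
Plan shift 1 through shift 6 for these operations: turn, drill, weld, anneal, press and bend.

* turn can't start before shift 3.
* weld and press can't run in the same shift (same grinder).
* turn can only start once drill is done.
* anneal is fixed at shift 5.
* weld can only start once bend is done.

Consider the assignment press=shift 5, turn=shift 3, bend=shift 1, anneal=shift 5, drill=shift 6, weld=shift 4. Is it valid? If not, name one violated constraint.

Invalid. turn can only start once drill is done.

weld and press can't run in the same shift (same grinder) — holds.
turn can't start before shift 3 — holds.
anneal is fixed at shift 5 — holds.
turn can only start once drill is done — violated.
weld can only start once bend is done — holds.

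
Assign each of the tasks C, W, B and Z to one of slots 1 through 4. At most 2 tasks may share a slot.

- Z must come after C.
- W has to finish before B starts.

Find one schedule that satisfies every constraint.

C -> 1, W -> 1, Z -> 2, B -> 2

Checking: W(1) before B(2); C(1) before Z(2); max 2 per slot (cap 2).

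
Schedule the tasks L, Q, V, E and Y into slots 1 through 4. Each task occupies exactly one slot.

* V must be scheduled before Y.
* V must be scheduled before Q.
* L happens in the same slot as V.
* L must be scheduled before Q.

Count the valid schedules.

Splitting on L: it can be 1 (36), 2 (16), 3 (4). Listing each branch's schedules as (Q, V, E, Y):
L=1: (2,1,1,2) (2,1,1,3) (2,1,1,4) (2,1,2,2) (2,1,2,3) (2,1,2,4) (2,1,3,2) (2,1,3,3) (2,1,3,4) (2,1,4,2) (2,1,4,3) (2,1,4,4) (3,1,1,2) (3,1,1,3) (3,1,1,4) (3,1,2,2) (3,1,2,3) (3,1,2,4) (3,1,3,2) (3,1,3,3) (3,1,3,4) (3,1,4,2) (3,1,4,3) (3,1,4,4) (4,1,1,2) (4,1,1,3) (4,1,1,4) (4,1,2,2) (4,1,2,3) (4,1,2,4) (4,1,3,2) (4,1,3,3) (4,1,3,4) (4,1,4,2) (4,1,4,3) (4,1,4,4) — 36.
L=2: (3,2,1,3) (3,2,1,4) (3,2,2,3) (3,2,2,4) (3,2,3,3) (3,2,3,4) (3,2,4,3) (3,2,4,4) (4,2,1,3) (4,2,1,4) (4,2,2,3) (4,2,2,4) (4,2,3,3) (4,2,3,4) (4,2,4,3) (4,2,4,4) — 16.
L=3: (4,3,1,4) (4,3,2,4) (4,3,3,4) (4,3,4,4) — 4.
Summing: 36 + 16 + 4 = 56.

56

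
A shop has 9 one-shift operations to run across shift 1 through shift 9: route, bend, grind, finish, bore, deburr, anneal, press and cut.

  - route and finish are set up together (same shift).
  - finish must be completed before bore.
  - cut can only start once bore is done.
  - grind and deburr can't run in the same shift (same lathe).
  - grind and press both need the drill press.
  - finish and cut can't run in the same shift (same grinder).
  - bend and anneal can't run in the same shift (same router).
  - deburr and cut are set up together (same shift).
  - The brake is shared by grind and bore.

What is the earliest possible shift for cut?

Precedence pushes cut to at least shift 3.
cut at shift 3 is achievable: bend in shift 1; deburr in shift 3; grind in shift 1; press in shift 2; bore in shift 2; anneal in shift 2; cut in shift 3; route in shift 1; finish in shift 1.

shift 3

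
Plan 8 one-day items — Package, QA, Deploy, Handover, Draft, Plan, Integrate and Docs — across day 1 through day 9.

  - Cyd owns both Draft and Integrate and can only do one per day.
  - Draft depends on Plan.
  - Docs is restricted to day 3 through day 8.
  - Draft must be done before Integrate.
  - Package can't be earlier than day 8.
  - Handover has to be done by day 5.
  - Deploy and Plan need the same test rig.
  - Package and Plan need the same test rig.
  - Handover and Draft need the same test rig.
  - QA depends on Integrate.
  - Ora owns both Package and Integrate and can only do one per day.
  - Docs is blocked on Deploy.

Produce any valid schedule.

Draft=day 2, Integrate=day 3, Deploy=day 2, Docs=day 3, Plan=day 1, Handover=day 1, Package=day 8, QA=day 4

Checking: Plan(day 1) before Draft(day 2); Integrate(day 3) before QA(day 4); Deploy(day 2) before Docs(day 3); Draft(day 2) before Integrate(day 3); Package(day 8) != Plan(day 1); Draft(day 2) != Integrate(day 3); Deploy(day 2) != Plan(day 1); Handover(day 1) != Draft(day 2); Package(day 8) != Integrate(day 3); Docs=day 3 in [day 3,day 8]; Handover=day 1 in [day 1,day 5]; Package=day 8 in [day 8,day 9].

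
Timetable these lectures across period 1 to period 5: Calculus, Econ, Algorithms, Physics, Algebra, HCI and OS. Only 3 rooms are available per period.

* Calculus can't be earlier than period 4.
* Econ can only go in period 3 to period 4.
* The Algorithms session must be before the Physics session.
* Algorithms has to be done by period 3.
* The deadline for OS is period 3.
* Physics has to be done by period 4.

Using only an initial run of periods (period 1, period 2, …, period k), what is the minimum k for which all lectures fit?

4

The precedence chain requires at least 2 distinct periods.
With at most 3 per period and 7 lectures, at least 3 periods are needed.
Calculus can't be placed before period 4, so the schedule must run through at least period 4.
4 works (last occupied period: period 4): for example Physics in period 2; Algebra in period 1; OS in period 1; Econ in period 3; HCI in period 2; Calculus in period 4; Algorithms in period 1.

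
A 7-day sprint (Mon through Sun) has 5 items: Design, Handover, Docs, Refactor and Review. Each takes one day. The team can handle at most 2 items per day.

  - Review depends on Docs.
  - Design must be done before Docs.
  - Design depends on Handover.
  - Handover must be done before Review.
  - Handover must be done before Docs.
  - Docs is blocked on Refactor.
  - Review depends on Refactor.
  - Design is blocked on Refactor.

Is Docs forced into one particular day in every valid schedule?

No

Docs can be Wed (e.g. Handover in Mon; Design in Tue; Review in Thu; Docs in Wed; Refactor in Mon) or Thu (e.g. Design=Tue, Docs=Thu, Handover=Mon, Refactor=Mon, Review=Fri).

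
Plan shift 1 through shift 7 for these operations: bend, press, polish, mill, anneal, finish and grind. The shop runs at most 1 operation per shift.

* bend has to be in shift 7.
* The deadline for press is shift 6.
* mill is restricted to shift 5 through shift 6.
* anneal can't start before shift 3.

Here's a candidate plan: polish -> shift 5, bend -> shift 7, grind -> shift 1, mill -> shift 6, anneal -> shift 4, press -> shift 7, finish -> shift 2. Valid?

mill is restricted to shift 5 through shift 6 — holds.
anneal can't start before shift 3 — holds.
The deadline for press is shift 6 — violated.
The shop runs at most 1 operation per shift — violated.
bend has to be in shift 7 — holds.

Invalid. The deadline for press is shift 6.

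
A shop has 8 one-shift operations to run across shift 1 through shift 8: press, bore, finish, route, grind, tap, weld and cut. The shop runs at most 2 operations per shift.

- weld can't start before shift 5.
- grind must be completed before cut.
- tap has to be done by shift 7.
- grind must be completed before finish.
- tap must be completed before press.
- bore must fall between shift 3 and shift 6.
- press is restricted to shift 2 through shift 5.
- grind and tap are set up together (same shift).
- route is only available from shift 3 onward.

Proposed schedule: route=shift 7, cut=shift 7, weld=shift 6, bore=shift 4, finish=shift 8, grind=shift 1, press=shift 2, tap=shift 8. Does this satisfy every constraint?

grind and tap are set up together (same shift) — violated.
tap must be completed before press — violated.
The shop runs at most 2 operations per shift — holds.
tap has to be done by shift 7 — violated.
route is only available from shift 3 onward — holds.
grind must be completed before finish — holds.
press is restricted to shift 2 through shift 5 — holds.
weld can't start before shift 5 — holds.
grind must be completed before cut — holds.
bore must fall between shift 3 and shift 6 — holds.

No. tap has to be done by shift 7 is not satisfied.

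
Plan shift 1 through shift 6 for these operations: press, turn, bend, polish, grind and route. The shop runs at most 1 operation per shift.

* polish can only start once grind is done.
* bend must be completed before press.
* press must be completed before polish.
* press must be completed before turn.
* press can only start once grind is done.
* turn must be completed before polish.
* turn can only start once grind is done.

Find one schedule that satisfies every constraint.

polish=shift 5; turn=shift 4; press=shift 3; bend=shift 2; route=shift 6; grind=shift 1

Checking: turn(shift 4) before polish(shift 5); grind(shift 1) before press(shift 3); grind(shift 1) before polish(shift 5); press(shift 3) before polish(shift 5); grind(shift 1) before turn(shift 4); press(shift 3) before turn(shift 4); bend(shift 2) before press(shift 3); max 1 per shift (cap 1).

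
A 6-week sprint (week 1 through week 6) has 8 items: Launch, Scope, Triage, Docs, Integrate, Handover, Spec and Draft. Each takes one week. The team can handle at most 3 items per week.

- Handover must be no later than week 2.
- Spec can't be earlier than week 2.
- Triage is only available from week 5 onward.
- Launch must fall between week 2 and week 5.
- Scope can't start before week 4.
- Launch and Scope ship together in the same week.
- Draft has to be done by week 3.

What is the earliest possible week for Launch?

Launch is available from week 2; Launch must be in the same week as Scope, which can't be before week 4, so Launch is at least week 4; Launch's own window allows nothing later than week 5.
Launch at week 4 is achievable: Draft=week 1; Spec=week 2; Launch=week 4; Integrate=week 2; Triage=week 5; Handover=week 1; Scope=week 4; Docs=week 1.

week 4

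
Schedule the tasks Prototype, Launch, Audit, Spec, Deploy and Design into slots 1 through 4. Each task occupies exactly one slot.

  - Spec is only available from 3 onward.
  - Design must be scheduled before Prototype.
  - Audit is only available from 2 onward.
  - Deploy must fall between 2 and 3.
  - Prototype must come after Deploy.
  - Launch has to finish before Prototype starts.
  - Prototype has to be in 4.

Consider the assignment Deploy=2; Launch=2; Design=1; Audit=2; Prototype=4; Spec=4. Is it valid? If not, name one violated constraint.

Yes

Prototype has to be in 4 — holds.
Design must be scheduled before Prototype — holds.
Audit is only available from 2 onward — holds.
Spec is only available from 3 onward — holds.
Deploy must fall between 2 and 3 — holds.
Prototype must come after Deploy — holds.
Launch has to finish before Prototype starts — holds.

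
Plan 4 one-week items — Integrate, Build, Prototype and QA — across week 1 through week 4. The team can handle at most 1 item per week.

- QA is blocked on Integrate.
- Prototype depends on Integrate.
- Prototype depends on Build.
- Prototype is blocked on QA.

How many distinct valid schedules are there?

3

Enumerating: Integrate -> week 1, QA -> week 2, Build -> week 3, Prototype -> week 4 | QA=week 3; Integrate=week 1; Build=week 2; Prototype=week 4 | QA -> week 3; Integrate -> week 2; Build -> week 1; Prototype -> week 4.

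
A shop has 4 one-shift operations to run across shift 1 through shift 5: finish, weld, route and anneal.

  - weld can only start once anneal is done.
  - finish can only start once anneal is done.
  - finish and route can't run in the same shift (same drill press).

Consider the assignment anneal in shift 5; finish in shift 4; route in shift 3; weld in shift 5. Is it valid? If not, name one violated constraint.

finish and route can't run in the same shift (same drill press) — holds.
weld can only start once anneal is done — violated.
finish can only start once anneal is done — violated.

No — it violates: finish can only start once anneal is done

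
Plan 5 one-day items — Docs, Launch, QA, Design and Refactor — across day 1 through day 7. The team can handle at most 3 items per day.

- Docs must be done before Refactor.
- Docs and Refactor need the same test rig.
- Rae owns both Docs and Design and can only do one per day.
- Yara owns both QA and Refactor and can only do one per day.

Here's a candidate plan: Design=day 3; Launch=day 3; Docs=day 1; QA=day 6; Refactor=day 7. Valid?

Docs and Refactor need the same test rig — holds.
Yara owns both QA and Refactor and can only do one per day — holds.
Rae owns both Docs and Design and can only do one per day — holds.
Docs must be done before Refactor — holds.
The team can handle at most 3 items per day — holds.

Valid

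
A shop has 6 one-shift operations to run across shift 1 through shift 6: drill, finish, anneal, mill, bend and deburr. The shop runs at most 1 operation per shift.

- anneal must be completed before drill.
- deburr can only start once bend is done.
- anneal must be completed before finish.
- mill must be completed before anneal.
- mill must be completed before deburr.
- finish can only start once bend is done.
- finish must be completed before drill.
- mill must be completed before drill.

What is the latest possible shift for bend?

Downstream work caps bend at shift 4.
bend at shift 3 is achievable: deburr -> shift 6; finish -> shift 4; bend -> shift 3; drill -> shift 5; mill -> shift 1; anneal -> shift 2.
Nothing later works — the capacity limit rule out every shift after shift 3.

shift 3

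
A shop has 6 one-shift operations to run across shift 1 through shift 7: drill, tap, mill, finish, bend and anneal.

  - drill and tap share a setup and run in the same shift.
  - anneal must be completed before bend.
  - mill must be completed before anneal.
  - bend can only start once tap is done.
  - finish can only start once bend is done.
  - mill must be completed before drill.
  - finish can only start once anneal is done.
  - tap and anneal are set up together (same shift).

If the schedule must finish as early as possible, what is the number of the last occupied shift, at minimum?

4

The precedence chain requires at least 4 distinct shifts.
4 works (last occupied shift: shift 4): for example anneal -> shift 2, mill -> shift 1, finish -> shift 4, tap -> shift 2, drill -> shift 2, bend -> shift 3.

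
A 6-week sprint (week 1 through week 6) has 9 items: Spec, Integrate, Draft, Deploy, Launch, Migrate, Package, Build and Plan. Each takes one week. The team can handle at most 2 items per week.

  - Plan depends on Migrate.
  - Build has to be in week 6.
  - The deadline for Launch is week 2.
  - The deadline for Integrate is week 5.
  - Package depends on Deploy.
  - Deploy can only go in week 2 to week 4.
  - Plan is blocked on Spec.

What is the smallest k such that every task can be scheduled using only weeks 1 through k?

The precedence chain requires at least 2 distinct weeks.
With at most 2 per week and 9 tasks, at least 5 weeks are needed.
Build can't be placed before week 6, so the schedule must run through at least week 6.
6 works (last occupied week: week 6): for example Deploy -> week 2, Spec -> week 2, Plan -> week 4, Launch -> week 1, Package -> week 3, Migrate -> week 3, Draft -> week 4, Integrate -> week 1, Build -> week 6.

6 weeks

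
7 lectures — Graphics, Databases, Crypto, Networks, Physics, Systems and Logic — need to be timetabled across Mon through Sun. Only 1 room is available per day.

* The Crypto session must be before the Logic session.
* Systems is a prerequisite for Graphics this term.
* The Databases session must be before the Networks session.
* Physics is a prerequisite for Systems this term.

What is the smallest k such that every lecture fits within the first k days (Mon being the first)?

7 days

The precedence chain requires at least 3 distinct days.
With at most 1 per day and 7 lectures, at least 7 days are needed.
7 works (last occupied day: Sun): for example Networks -> Sat, Physics -> Mon, Databases -> Thu, Systems -> Tue, Crypto -> Fri, Logic -> Sun, Graphics -> Wed.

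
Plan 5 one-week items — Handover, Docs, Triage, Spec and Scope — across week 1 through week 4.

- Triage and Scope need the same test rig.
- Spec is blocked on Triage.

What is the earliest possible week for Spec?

week 2

Precedence pushes Spec to at least week 2.
Spec at week 2 is achievable: Scope=week 2; Spec=week 2; Triage=week 1; Docs=week 1; Handover=week 1.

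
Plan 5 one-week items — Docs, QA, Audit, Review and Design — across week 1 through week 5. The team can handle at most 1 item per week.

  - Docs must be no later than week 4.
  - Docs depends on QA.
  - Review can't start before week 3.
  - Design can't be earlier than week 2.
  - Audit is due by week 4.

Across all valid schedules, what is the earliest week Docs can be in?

week 2

Precedence pushes Docs to at least week 2; Docs's own window allows nothing later than week 4.
Docs at week 2 is achievable: Audit=week 4, QA=week 1, Review=week 3, Docs=week 2, Design=week 5.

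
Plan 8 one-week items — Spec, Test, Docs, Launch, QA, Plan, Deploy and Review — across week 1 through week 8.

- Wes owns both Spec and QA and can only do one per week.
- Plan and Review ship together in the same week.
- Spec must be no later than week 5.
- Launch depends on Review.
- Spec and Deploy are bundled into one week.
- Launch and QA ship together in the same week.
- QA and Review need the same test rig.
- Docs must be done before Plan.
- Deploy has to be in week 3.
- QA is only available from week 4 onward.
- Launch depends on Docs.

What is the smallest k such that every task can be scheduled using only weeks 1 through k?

4 weeks

The precedence chain requires at least 3 distinct weeks.
QA can't be placed before week 4, so the schedule must run through at least week 4.
4 works (last occupied week: week 4): for example Review -> week 2; Spec -> week 3; Deploy -> week 3; Launch -> week 4; QA -> week 4; Test -> week 1; Plan -> week 2; Docs -> week 1.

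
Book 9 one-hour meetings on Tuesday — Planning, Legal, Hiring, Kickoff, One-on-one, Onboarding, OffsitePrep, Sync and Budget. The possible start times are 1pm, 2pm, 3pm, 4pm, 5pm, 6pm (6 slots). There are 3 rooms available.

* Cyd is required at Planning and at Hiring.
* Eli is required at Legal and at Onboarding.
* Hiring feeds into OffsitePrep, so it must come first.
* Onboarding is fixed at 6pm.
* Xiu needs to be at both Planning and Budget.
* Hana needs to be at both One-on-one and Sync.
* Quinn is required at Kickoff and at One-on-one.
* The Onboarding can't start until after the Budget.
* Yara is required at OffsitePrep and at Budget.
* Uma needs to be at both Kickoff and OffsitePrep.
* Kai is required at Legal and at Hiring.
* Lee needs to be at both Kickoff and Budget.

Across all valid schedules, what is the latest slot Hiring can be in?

Downstream work caps Hiring at 5pm.
Hiring at 5pm is achievable: Kickoff -> 2pm; Planning -> 2pm; Onboarding -> 6pm; One-on-one -> 1pm; OffsitePrep -> 6pm; Budget -> 1pm; Sync -> 2pm; Legal -> 1pm; Hiring -> 5pm.

5pm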